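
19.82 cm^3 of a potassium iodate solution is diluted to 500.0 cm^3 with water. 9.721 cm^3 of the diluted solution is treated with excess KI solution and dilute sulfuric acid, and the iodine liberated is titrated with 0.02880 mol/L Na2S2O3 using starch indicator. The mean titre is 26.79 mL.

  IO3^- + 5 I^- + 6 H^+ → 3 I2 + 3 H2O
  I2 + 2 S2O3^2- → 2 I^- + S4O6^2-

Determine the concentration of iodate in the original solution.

n(S2O3^2-) = 0.02679 × 0.02880 = 7.716 × 10^-4 mol
n(I2) = n(S2O3^2-)/2 = 3.858 × 10^-4 mol
From the 1:3 ratio, n(IO3^-) in the aliquot = 1/3 × 3.858 × 10^-4 = 1.286 × 10^-4 mol
[IO3^-]_dilute = 1.286 × 10^-4 / 0.009721 = 0.01323 mol/L
[IO3^-]_original = 0.01323 × 500.0/19.82 = 0.3337 mol/L

0.3337 mol/L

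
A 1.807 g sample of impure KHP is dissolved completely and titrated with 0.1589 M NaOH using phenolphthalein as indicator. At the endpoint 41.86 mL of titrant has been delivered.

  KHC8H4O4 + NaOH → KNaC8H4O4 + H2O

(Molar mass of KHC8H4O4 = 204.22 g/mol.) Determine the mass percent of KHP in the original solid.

n(NaOH) = 0.04186 L × 0.1589 mol/L = 6.652 × 10^-3 mol
n(KHC8H4O4) = 6.652 × 10^-3 mol (1:1 ratio)
mass of KHC8H4O4 = 6.652 × 10^-3 × 204.22 g/mol = 1.358 g
% KHC8H4O4 = 1.358 / 1.807 × 100 = 75.17 %

75.17 %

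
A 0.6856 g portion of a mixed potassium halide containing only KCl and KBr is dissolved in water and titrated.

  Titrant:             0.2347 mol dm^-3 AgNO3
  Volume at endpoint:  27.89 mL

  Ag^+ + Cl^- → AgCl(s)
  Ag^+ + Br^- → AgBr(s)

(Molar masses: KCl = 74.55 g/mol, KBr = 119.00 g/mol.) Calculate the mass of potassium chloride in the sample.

n(AgNO3) = 0.02789 × 0.2347 = 6.546 × 10^-3 mol
Let x = n(KCl), y = n(KBr).
Titrant: 1x + 1y = 6.546 × 10^-3;  mass: 74.55x + 119.00y = 0.6856
Solving, x = 2.100 × 10^-3 mol, y = 4.446 × 10^-3 mol
mass of KCl = 2.100 × 10^-3 × 74.55 = 0.1566 g

0.1566 g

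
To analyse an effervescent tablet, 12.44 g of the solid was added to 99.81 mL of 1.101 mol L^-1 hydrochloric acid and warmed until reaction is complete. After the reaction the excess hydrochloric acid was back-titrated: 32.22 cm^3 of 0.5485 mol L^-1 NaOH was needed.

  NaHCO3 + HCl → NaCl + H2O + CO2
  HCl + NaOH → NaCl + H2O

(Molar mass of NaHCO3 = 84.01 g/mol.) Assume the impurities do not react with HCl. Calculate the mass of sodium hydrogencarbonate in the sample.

7.747 g

n(HCl) added = 0.09981 × 1.101 = 0.1099 mol
n(NaOH) used in back-titration = 0.03222 × 0.5485 = 0.01767 mol
n(HCl) left over = 0.01767 mol (1:1 ratio)
n(HCl) consumed by analyte = 0.1099 − 0.01767 = 0.09222 mol
n(NaHCO3) = 0.09222 mol (1:1 ratio)
mass of NaHCO3 = 0.09222 × 84.01 = 7.747 g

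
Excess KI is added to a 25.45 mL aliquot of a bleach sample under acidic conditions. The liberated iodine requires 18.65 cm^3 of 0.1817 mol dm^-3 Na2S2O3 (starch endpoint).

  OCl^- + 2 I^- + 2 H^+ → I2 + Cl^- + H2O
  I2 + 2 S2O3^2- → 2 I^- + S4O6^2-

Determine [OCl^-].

n(S2O3^2-) = 0.01865 × 0.1817 = 3.389 × 10^-3 mol
n(I2) = n(S2O3^2-)/2 = 1.694 × 10^-3 mol
n(OCl^-) in the aliquot = 1.694 × 10^-3 mol (1:1 ratio)
[OCl^-] = 1.694 × 10^-3 / 0.02545 = 0.06658 mol/L

0.06658 mol/L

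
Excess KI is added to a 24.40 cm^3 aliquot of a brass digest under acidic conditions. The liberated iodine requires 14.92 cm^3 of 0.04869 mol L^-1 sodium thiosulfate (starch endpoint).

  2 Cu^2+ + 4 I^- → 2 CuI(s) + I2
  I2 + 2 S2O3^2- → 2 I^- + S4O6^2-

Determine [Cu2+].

n(S2O3^2-) = 0.01492 × 0.04869 = 7.265 × 10^-4 mol
n(I2) = n(S2O3^2-)/2 = 3.632 × 10^-4 mol
From the 2:1 ratio, n(Cu2+) in the aliquot = 2/1 × 3.632 × 10^-4 = 7.265 × 10^-4 mol
[Cu2+] = 7.265 × 10^-4 / 0.02440 = 0.02977 mol/L

0.02977 mol/L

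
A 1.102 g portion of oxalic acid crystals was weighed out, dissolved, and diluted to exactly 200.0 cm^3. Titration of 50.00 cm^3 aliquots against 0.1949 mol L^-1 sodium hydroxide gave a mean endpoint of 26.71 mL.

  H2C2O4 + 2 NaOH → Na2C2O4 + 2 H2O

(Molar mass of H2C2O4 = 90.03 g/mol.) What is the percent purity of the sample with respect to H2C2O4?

85.06 %

n(NaOH) per titration = 0.02671 × 0.1949 = 5.206 × 10^-3 mol
From the 1:2 ratio, n(H2C2O4) in each aliquot = 1/2 × 5.206 × 10^-3 = 2.603 × 10^-3 mol
n(H2C2O4) in the whole flask = 2.603 × 10^-3 × 200.0/50.00 = 0.01041 mol
mass of H2C2O4 = 0.01041 × 90.03 = 0.9374 g
% H2C2O4 = 0.9374 / 1.102 × 100 = 85.06 %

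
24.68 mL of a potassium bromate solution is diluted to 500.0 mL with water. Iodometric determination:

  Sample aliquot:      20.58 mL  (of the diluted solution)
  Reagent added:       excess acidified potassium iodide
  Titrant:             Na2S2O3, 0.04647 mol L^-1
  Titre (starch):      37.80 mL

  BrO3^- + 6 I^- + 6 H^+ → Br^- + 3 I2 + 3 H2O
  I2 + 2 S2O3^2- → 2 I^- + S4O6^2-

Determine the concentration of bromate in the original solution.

0.2882 mol/L

n(S2O3^2-) = 0.03780 × 0.04647 = 1.757 × 10^-3 mol
n(I2) = n(S2O3^2-)/2 = 8.783 × 10^-4 mol
From the 1:3 ratio, n(BrO3^-) in the aliquot = 1/3 × 8.783 × 10^-4 = 2.928 × 10^-4 mol
[BrO3^-]_dilute = 2.928 × 10^-4 / 0.02058 = 0.01423 mol/L
[BrO3^-]_original = 0.01423 × 500.0/24.68 = 0.2882 mol/L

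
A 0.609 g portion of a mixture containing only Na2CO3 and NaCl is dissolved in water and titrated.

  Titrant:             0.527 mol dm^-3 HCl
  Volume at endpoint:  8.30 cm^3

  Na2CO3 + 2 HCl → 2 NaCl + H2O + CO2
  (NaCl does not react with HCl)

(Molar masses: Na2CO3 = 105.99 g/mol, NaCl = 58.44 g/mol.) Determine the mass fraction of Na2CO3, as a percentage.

n(HCl) = 0.00830 × 0.527 = 4.37 × 10^-3 mol
Let x = n(Na2CO3), y = n(NaCl).
Titrant: 2x = 4.37 × 10^-3;  mass: 105.99x + 58.44y = 0.609
Solving, x = 2.19 × 10^-3 mol, y = 6.45 × 10^-3 mol
mass of Na2CO3 = 2.19 × 10^-3 × 105.99 = 0.232 g
% Na2CO3 = 0.232 / 0.609 × 100 = 38.1 %

38.1 %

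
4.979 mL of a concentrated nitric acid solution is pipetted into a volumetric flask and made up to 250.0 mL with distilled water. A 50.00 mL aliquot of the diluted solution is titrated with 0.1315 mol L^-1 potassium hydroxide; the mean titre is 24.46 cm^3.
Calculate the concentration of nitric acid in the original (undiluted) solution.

HNO3 + KOH → KNO3 + H2O
n(KOH) = 0.02446 × 0.1315 = 3.216 × 10^-3 mol
n(HNO3) in the aliquot = 3.216 × 10^-3 mol (1:1 ratio)
[HNO3]_dilute = 3.216 × 10^-3 / 0.05000 = 0.06433 mol/L
Dilution factor = 250.0 / 4.979 = 50.21
[HNO3]_stock = 0.06433 × 50.21 = 3.230 mol/L

3.230 mol/L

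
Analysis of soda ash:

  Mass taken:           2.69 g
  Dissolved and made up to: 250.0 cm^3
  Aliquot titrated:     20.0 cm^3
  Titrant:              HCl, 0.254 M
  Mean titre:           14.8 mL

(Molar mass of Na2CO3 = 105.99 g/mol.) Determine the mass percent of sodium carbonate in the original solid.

Na2CO3 + 2 HCl → 2 NaCl + H2O + CO2
n(HCl) per titration = 0.0148 × 0.254 = 3.76 × 10^-3 mol
From the 1:2 ratio, n(Na2CO3) in each aliquot = 1/2 × 3.76 × 10^-3 = 1.88 × 10^-3 mol
n(Na2CO3) in the whole flask = 1.88 × 10^-3 × 250.0/20.0 = 0.0235 mol
mass of Na2CO3 = 0.0235 × 105.99 = 2.49 g
% Na2CO3 = 2.49 / 2.69 × 100 = 92.6 %

92.6 %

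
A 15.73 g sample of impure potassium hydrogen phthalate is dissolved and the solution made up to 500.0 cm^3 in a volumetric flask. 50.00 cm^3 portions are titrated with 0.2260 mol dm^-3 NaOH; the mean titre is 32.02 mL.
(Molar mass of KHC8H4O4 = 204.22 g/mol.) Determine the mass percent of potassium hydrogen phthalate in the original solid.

KHC8H4O4 + NaOH → KNaC8H4O4 + H2O
n(NaOH) per titration = 0.03202 × 0.2260 = 7.237 × 10^-3 mol
n(KHC8H4O4) in each aliquot = 7.237 × 10^-3 mol (1:1 ratio)
n(KHC8H4O4) in the whole flask = 7.237 × 10^-3 × 500.0/50.00 = 0.07237 mol
mass of KHC8H4O4 = 0.07237 × 204.22 = 14.78 g
% KHC8H4O4 = 14.78 / 15.73 × 100 = 93.95 %

93.95 %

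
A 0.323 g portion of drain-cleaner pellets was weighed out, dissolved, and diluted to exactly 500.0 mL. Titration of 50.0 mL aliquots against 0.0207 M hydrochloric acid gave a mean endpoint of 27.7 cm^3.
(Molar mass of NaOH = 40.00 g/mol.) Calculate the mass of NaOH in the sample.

0.229 g

NaOH + HCl → NaCl + H2O
n(HCl) per titration = 0.0277 × 0.0207 = 5.73 × 10^-4 mol
n(NaOH) in each aliquot = 5.73 × 10^-4 mol (1:1 ratio)
n(NaOH) in the whole flask = 5.73 × 10^-4 × 500.0/50.0 = 5.73 × 10^-3 mol
mass of NaOH = 5.73 × 10^-3 × 40.00 = 0.229 g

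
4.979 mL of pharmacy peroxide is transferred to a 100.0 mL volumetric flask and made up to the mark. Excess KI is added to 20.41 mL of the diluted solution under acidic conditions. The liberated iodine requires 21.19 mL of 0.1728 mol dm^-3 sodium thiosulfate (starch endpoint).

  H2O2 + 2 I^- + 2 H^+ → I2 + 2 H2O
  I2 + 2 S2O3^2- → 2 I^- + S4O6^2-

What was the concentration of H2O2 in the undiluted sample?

n(S2O3^2-) = 0.02119 × 0.1728 = 3.662 × 10^-3 mol
n(I2) = n(S2O3^2-)/2 = 1.831 × 10^-3 mol
n(H2O2) in the aliquot = 1.831 × 10^-3 mol (1:1 ratio)
[H2O2]_dilute = 1.831 × 10^-3 / 0.02041 = 0.08970 mol/L
[H2O2]_original = 0.08970 × 100.0/4.979 = 1.802 mol/L

1.802 mol/L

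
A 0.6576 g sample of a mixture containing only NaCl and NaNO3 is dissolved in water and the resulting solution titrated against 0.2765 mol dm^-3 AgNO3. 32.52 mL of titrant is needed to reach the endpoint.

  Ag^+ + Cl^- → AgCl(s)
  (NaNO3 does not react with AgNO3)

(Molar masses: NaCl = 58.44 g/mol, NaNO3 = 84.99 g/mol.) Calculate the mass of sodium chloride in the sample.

0.5255 g

n(AgNO3) = 0.03252 × 0.2765 = 8.992 × 10^-3 mol
Let x = n(NaCl), y = n(NaNO3).
Titrant: 1x = 8.992 × 10^-3;  mass: 58.44x + 84.99y = 0.6576
Solving, x = 8.992 × 10^-3 mol, y = 1.555 × 10^-3 mol
mass of NaCl = 8.992 × 10^-3 × 58.44 = 0.5255 g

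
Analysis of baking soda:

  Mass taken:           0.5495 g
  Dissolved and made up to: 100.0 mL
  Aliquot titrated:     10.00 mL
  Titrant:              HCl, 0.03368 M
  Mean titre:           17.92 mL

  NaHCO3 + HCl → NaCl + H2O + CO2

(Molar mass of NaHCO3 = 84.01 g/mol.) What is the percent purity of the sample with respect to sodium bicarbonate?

92.27 %

n(HCl) per titration = 0.01792 × 0.03368 = 6.035 × 10^-4 mol
n(NaHCO3) in each aliquot = 6.035 × 10^-4 mol (1:1 ratio)
n(NaHCO3) in the whole flask = 6.035 × 10^-4 × 100.0/10.00 = 6.035 × 10^-3 mol
mass of NaHCO3 = 6.035 × 10^-3 × 84.01 = 0.5070 g
% NaHCO3 = 0.5070 / 0.5495 × 100 = 92.27 %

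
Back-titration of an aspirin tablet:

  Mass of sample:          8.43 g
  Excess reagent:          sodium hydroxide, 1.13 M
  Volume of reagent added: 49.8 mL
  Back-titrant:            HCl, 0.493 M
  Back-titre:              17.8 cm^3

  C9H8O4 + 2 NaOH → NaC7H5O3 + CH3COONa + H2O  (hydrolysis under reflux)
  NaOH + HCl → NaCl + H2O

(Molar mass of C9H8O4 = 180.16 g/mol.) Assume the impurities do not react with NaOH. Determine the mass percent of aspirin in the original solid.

50.8 %

n(NaOH) added = 0.0498 × 1.13 = 0.0563 mol
n(HCl) used in back-titration = 0.0178 × 0.493 = 8.78 × 10^-3 mol
n(NaOH) left over = 8.78 × 10^-3 mol (1:1 ratio)
n(NaOH) consumed by analyte = 0.0563 − 8.78 × 10^-3 = 0.0475 mol
From the 1:2 ratio, n(C9H8O4) = 1/2 × 0.0475 = 0.0237 mol
mass of C9H8O4 = 0.0237 × 180.16 = 4.28 g
% C9H8O4 = 4.28 / 8.43 × 100 = 50.8 %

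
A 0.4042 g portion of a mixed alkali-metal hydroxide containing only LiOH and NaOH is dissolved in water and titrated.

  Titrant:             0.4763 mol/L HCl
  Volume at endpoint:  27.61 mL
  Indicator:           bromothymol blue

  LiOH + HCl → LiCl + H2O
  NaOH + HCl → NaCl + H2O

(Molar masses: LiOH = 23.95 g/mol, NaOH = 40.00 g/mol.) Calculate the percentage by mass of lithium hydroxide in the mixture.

n(HCl) = 0.02761 × 0.4763 = 0.01315 mol
Let x = n(LiOH), y = n(NaOH).
Titrant: 1x + 1y = 0.01315;  mass: 23.95x + 40.00y = 0.4042
Solving, x = 7.590 × 10^-3 mol, y = 5.560 × 10^-3 mol
mass of LiOH = 7.590 × 10^-3 × 23.95 = 0.1818 g
% LiOH = 0.1818 / 0.4042 × 100 = 44.98 %

44.98 %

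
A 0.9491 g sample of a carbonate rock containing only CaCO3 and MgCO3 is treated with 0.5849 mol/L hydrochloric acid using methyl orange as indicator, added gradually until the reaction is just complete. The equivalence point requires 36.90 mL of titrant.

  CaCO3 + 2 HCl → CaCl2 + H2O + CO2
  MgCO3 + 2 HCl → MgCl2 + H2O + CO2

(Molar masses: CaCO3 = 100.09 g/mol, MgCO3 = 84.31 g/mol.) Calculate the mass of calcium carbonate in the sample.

0.2491 g

n(HCl) = 0.03690 × 0.5849 = 0.02158 mol
Let x = n(CaCO3), y = n(MgCO3).
Titrant: 2x + 2y = 0.02158;  mass: 100.09x + 84.31y = 0.9491
Solving, x = 2.489 × 10^-3 mol, y = 8.302 × 10^-3 mol
mass of CaCO3 = 2.489 × 10^-3 × 100.09 = 0.2491 g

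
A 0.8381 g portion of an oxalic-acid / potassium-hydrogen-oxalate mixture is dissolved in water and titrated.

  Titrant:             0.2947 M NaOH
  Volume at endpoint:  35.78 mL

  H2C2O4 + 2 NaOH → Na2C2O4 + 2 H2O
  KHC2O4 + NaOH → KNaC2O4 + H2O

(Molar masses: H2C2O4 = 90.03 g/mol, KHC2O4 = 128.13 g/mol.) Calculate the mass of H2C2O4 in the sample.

0.2778 g

n(NaOH) = 0.03578 × 0.2947 = 0.01054 mol
Let x = n(H2C2O4), y = n(KHC2O4).
Titrant: 2x + 1y = 0.01054;  mass: 90.03x + 128.13y = 0.8381
Solving, x = 3.086 × 10^-3 mol, y = 4.373 × 10^-3 mol
mass of H2C2O4 = 3.086 × 10^-3 × 90.03 = 0.2778 g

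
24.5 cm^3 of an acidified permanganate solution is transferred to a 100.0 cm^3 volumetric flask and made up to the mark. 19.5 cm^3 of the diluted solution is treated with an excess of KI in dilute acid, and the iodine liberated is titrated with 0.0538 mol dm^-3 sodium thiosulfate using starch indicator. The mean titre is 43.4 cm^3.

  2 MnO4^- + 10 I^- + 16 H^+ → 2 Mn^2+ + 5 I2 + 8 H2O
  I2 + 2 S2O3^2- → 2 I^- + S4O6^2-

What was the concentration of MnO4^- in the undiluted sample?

0.0977 mol/L

n(S2O3^2-) = 0.0434 × 0.0538 = 2.33 × 10^-3 mol
n(I2) = n(S2O3^2-)/2 = 1.17 × 10^-3 mol
From the 2:5 ratio, n(MnO4^-) in the aliquot = 2/5 × 1.17 × 10^-3 = 4.67 × 10^-4 mol
[MnO4^-]_dilute = 4.67 × 10^-4 / 0.0195 = 0.0239 mol/L
[MnO4^-]_original = 0.0239 × 100.0/24.5 = 0.0977 mol/L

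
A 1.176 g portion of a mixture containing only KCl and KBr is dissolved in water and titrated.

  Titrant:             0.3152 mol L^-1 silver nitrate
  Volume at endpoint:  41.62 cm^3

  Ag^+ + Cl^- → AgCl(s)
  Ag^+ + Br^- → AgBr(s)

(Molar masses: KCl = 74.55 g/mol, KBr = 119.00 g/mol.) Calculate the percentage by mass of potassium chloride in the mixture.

54.92 %

n(AgNO3) = 0.04162 × 0.3152 = 0.01312 mol
Let x = n(KCl), y = n(KBr).
Titrant: 1x + 1y = 0.01312;  mass: 74.55x + 119.00y = 1.176
Solving, x = 8.664 × 10^-3 mol, y = 4.455 × 10^-3 mol
mass of KCl = 8.664 × 10^-3 × 74.55 = 0.6459 g
% KCl = 0.6459 / 1.176 × 100 = 54.92 %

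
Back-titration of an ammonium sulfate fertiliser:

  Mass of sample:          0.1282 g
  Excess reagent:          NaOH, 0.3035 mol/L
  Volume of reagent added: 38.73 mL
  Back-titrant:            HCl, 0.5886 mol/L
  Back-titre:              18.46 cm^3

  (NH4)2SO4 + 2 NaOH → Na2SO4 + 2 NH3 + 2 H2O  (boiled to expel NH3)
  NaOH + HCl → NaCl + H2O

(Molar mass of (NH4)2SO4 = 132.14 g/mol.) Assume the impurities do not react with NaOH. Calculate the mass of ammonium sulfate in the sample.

0.05874 g

n(NaOH) added = 0.03873 × 0.3035 = 0.01175 mol
n(HCl) used in back-titration = 0.01846 × 0.5886 = 0.01087 mol
n(NaOH) left over = 0.01087 mol (1:1 ratio)
n(NaOH) consumed by analyte = 0.01175 − 0.01087 = 8.890 × 10^-4 mol
From the 1:2 ratio, n((NH4)2SO4) = 1/2 × 8.890 × 10^-4 = 4.445 × 10^-4 mol
mass of (NH4)2SO4 = 4.445 × 10^-4 × 132.14 = 0.05874 g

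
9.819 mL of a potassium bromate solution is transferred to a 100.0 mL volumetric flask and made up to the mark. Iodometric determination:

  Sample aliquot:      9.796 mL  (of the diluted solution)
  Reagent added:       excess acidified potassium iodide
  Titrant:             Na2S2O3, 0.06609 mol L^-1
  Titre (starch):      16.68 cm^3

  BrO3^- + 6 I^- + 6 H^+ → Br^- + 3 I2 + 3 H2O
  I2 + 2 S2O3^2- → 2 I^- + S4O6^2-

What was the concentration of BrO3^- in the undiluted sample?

n(S2O3^2-) = 0.01668 × 0.06609 = 1.102 × 10^-3 mol
n(I2) = n(S2O3^2-)/2 = 5.512 × 10^-4 mol
From the 1:3 ratio, n(BrO3^-) in the aliquot = 1/3 × 5.512 × 10^-4 = 1.837 × 10^-4 mol
[BrO3^-]_dilute = 1.837 × 10^-4 / 0.009796 = 0.01876 mol/L
[BrO3^-]_original = 0.01876 × 100.0/9.819 = 0.1910 mol/L

0.1910 mol/L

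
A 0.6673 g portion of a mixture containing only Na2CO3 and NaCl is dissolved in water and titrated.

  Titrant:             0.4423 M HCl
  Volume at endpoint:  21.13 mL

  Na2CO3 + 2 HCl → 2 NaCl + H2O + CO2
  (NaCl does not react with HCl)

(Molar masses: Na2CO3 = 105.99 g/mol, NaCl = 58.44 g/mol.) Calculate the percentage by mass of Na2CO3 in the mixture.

74.22 %

n(HCl) = 0.02113 × 0.4423 = 9.346 × 10^-3 mol
Let x = n(Na2CO3), y = n(NaCl).
Titrant: 2x = 9.346 × 10^-3;  mass: 105.99x + 58.44y = 0.6673
Solving, x = 4.673 × 10^-3 mol, y = 2.944 × 10^-3 mol
mass of Na2CO3 = 4.673 × 10^-3 × 105.99 = 0.4953 g
% Na2CO3 = 0.4953 / 0.6673 × 100 = 74.22 %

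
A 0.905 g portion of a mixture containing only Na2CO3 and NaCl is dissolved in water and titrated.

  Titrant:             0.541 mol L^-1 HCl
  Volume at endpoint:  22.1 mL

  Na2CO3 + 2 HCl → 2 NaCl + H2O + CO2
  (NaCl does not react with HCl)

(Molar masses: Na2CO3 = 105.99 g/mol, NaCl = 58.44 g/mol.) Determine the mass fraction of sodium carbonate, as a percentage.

70.0 %

n(HCl) = 0.0221 × 0.541 = 0.0120 mol
Let x = n(Na2CO3), y = n(NaCl).
Titrant: 2x = 0.0120;  mass: 105.99x + 58.44y = 0.905
Solving, x = 5.98 × 10^-3 mol, y = 4.64 × 10^-3 mol
mass of Na2CO3 = 5.98 × 10^-3 × 105.99 = 0.634 g
% Na2CO3 = 0.634 / 0.905 × 100 = 70.0 %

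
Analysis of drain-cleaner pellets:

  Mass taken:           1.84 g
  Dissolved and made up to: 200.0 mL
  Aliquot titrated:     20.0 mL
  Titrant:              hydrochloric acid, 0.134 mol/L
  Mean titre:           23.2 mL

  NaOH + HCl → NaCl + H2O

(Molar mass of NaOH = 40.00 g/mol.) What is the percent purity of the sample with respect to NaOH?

67.6 %

n(HCl) per titration = 0.0232 × 0.134 = 3.11 × 10^-3 mol
n(NaOH) in each aliquot = 3.11 × 10^-3 mol (1:1 ratio)
n(NaOH) in the whole flask = 3.11 × 10^-3 × 200.0/20.0 = 0.0311 mol
mass of NaOH = 0.0311 × 40.00 = 1.24 g
% NaOH = 1.24 / 1.84 × 100 = 67.6 %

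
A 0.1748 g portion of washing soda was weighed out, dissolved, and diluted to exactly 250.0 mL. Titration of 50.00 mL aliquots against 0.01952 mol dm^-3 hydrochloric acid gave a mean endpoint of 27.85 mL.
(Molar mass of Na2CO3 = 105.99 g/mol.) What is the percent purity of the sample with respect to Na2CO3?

Na2CO3 + 2 HCl → 2 NaCl + H2O + CO2
n(HCl) per titration = 0.02785 × 0.01952 = 5.436 × 10^-4 mol
From the 1:2 ratio, n(Na2CO3) in each aliquot = 1/2 × 5.436 × 10^-4 = 2.718 × 10^-4 mol
n(Na2CO3) in the whole flask = 2.718 × 10^-4 × 250.0/50.00 = 1.359 × 10^-3 mol
mass of Na2CO3 = 1.359 × 10^-3 × 105.99 = 0.1440 g
% Na2CO3 = 0.1440 / 0.1748 × 100 = 82.41 %

82.41 %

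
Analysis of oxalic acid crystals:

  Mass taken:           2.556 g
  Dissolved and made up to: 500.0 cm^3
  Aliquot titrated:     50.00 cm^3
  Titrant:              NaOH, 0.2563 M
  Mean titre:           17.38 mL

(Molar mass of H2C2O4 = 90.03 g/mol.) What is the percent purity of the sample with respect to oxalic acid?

H2C2O4 + 2 NaOH → Na2C2O4 + 2 H2O
n(NaOH) per titration = 0.01738 × 0.2563 = 4.454 × 10^-3 mol
From the 1:2 ratio, n(H2C2O4) in each aliquot = 1/2 × 4.454 × 10^-3 = 2.227 × 10^-3 mol
n(H2C2O4) in the whole flask = 2.227 × 10^-3 × 500.0/50.00 = 0.02227 mol
mass of H2C2O4 = 0.02227 × 90.03 = 2.005 g
% H2C2O4 = 2.005 / 2.556 × 100 = 78.45 %

78.45 %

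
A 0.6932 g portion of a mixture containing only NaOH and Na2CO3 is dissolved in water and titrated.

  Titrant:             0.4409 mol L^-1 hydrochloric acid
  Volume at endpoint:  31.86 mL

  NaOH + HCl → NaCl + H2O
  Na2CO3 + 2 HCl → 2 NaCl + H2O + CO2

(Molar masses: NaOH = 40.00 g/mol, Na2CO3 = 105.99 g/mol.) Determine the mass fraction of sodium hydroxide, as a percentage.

22.75 %

n(HCl) = 0.03186 × 0.4409 = 0.01405 mol
Let x = n(NaOH), y = n(Na2CO3).
Titrant: 1x + 2y = 0.01405;  mass: 40.00x + 105.99y = 0.6932
Solving, x = 3.942 × 10^-3 mol, y = 5.053 × 10^-3 mol
mass of NaOH = 3.942 × 10^-3 × 40.00 = 0.1577 g
% NaOH = 0.1577 / 0.6932 × 100 = 22.75 %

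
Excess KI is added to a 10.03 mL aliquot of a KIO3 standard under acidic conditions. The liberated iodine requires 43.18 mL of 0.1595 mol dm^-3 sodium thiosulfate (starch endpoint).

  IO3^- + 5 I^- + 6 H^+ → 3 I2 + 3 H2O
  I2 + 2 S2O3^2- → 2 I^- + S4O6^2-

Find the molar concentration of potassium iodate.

0.1144 mol/L

n(S2O3^2-) = 0.04318 × 0.1595 = 6.887 × 10^-3 mol
n(I2) = n(S2O3^2-)/2 = 3.444 × 10^-3 mol
From the 1:3 ratio, n(IO3^-) in the aliquot = 1/3 × 3.444 × 10^-3 = 1.148 × 10^-3 mol
[IO3^-] = 1.148 × 10^-3 / 0.01003 = 0.1144 mol/L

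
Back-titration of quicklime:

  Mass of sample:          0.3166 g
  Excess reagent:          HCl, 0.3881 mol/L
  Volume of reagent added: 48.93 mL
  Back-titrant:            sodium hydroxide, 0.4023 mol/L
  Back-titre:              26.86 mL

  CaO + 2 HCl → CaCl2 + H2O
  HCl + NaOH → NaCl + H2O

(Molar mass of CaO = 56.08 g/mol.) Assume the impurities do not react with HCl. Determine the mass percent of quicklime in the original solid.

72.48 %

n(HCl) added = 0.04893 × 0.3881 = 0.01899 mol
n(NaOH) used in back-titration = 0.02686 × 0.4023 = 0.01081 mol
n(HCl) left over = 0.01081 mol (1:1 ratio)
n(HCl) consumed by analyte = 0.01899 − 0.01081 = 8.184 × 10^-3 mol
From the 1:2 ratio, n(CaO) = 1/2 × 8.184 × 10^-3 = 4.092 × 10^-3 mol
mass of CaO = 4.092 × 10^-3 × 56.08 = 0.2295 g
% CaO = 0.2295 / 0.3166 × 100 = 72.48 %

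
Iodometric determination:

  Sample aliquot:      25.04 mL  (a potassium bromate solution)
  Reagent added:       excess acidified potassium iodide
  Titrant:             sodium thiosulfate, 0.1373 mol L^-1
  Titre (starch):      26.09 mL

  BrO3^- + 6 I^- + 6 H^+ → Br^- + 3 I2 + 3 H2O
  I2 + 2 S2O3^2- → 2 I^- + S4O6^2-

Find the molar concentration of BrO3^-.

0.02384 mol/L

n(S2O3^2-) = 0.02609 × 0.1373 = 3.582 × 10^-3 mol
n(I2) = n(S2O3^2-)/2 = 1.791 × 10^-3 mol
From the 1:3 ratio, n(BrO3^-) in the aliquot = 1/3 × 1.791 × 10^-3 = 5.970 × 10^-4 mol
[BrO3^-] = 5.970 × 10^-4 / 0.02504 = 0.02384 mol/L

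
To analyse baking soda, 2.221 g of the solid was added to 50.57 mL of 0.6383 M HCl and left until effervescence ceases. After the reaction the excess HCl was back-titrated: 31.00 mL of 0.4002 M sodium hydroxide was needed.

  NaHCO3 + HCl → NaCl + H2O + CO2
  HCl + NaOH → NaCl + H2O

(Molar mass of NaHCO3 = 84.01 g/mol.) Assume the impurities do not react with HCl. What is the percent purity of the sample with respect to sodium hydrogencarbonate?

n(HCl) added = 0.05057 × 0.6383 = 0.03228 mol
n(NaOH) used in back-titration = 0.03100 × 0.4002 = 0.01241 mol
n(HCl) left over = 0.01241 mol (1:1 ratio)
n(HCl) consumed by analyte = 0.03228 − 0.01241 = 0.01987 mol
n(NaHCO3) = 0.01987 mol (1:1 ratio)
mass of NaHCO3 = 0.01987 × 84.01 = 1.669 g
% NaHCO3 = 1.669 / 2.221 × 100 = 75.17 %

75.17 %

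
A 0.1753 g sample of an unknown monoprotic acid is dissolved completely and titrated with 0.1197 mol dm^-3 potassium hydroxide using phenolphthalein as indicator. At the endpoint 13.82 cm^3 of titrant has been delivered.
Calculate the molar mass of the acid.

n(KOH) = 0.01382 L × 0.1197 mol/L = 1.654 × 10^-3 mol
n(HA) = 1.654 × 10^-3 mol (1:1 ratio)
M = m / n = 0.1753 g / 1.654 × 10^-3 mol = 106.0 g/mol

106.0 g/mol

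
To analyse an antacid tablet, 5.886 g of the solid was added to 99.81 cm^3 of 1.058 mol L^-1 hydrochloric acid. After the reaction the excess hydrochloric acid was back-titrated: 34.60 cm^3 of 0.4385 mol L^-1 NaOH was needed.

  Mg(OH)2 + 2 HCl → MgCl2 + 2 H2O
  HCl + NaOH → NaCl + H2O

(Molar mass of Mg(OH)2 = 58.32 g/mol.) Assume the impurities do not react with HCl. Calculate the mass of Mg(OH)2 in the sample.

2.637 g

n(HCl) added = 0.09981 × 1.058 = 0.1056 mol
n(NaOH) used in back-titration = 0.03460 × 0.4385 = 0.01517 mol
n(HCl) left over = 0.01517 mol (1:1 ratio)
n(HCl) consumed by analyte = 0.1056 − 0.01517 = 0.09043 mol
From the 1:2 ratio, n(Mg(OH)2) = 1/2 × 0.09043 = 0.04521 mol
mass of Mg(OH)2 = 0.04521 × 58.32 = 2.637 g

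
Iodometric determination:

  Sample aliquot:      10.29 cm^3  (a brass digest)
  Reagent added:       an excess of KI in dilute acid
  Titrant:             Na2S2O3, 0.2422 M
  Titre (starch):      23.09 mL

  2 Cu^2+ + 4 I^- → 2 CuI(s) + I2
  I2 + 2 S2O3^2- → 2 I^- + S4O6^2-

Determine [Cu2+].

0.5435 M

n(S2O3^2-) = 0.02309 × 0.2422 = 5.592 × 10^-3 mol
n(I2) = n(S2O3^2-)/2 = 2.796 × 10^-3 mol
From the 2:1 ratio, n(Cu2+) in the aliquot = 2/1 × 2.796 × 10^-3 = 5.592 × 10^-3 mol
[Cu2+] = 5.592 × 10^-3 / 0.01029 = 0.5435 mol/L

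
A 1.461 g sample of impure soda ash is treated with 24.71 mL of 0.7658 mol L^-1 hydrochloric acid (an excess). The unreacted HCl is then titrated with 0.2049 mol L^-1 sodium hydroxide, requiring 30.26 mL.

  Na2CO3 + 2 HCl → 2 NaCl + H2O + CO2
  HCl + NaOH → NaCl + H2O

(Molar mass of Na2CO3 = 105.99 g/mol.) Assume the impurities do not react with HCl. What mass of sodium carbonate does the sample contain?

n(HCl) added = 0.02471 × 0.7658 = 0.01892 mol
n(NaOH) used in back-titration = 0.03026 × 0.2049 = 6.200 × 10^-3 mol
n(HCl) left over = 6.200 × 10^-3 mol (1:1 ratio)
n(HCl) consumed by analyte = 0.01892 − 6.200 × 10^-3 = 0.01272 mol
From the 1:2 ratio, n(Na2CO3) = 1/2 × 0.01272 = 6.361 × 10^-3 mol
mass of Na2CO3 = 6.361 × 10^-3 × 105.99 = 0.6742 g

0.6742 g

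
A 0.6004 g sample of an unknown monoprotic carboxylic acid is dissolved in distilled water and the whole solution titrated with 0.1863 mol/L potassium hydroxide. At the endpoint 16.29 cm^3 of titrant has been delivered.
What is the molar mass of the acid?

197.8 g/mol

n(KOH) = 0.01629 L × 0.1863 mol/L = 3.035 × 10^-3 mol
n(HA) = 3.035 × 10^-3 mol (1:1 ratio)
M = m / n = 0.6004 g / 3.035 × 10^-3 mol = 197.8 g/mol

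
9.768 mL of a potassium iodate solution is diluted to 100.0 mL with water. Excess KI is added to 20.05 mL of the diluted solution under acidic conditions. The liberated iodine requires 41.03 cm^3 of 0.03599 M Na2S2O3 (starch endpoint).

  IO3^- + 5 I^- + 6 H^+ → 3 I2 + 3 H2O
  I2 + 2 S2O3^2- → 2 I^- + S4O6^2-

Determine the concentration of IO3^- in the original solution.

0.1257 M

n(S2O3^2-) = 0.04103 × 0.03599 = 1.477 × 10^-3 mol
n(I2) = n(S2O3^2-)/2 = 7.383 × 10^-4 mol
From the 1:3 ratio, n(IO3^-) in the aliquot = 1/3 × 7.383 × 10^-4 = 2.461 × 10^-4 mol
[IO3^-]_dilute = 2.461 × 10^-4 / 0.02005 = 0.01227 mol/L
[IO3^-]_original = 0.01227 × 100.0/9.768 = 0.1257 mol/L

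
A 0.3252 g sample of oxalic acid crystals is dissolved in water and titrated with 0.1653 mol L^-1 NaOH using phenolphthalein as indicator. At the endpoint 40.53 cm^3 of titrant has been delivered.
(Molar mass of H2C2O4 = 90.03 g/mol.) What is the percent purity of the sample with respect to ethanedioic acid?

H2C2O4 + 2 NaOH → Na2C2O4 + 2 H2O
n(NaOH) = 0.04053 L × 0.1653 mol/L = 6.700 × 10^-3 mol
From the 1:2 ratio, n(H2C2O4) = 1/2 × 6.700 × 10^-3 = 3.350 × 10^-3 mol
mass of H2C2O4 = 3.350 × 10^-3 × 90.03 g/mol = 0.3016 g
% H2C2O4 = 0.3016 / 0.3252 × 100 = 92.74 %

92.74 %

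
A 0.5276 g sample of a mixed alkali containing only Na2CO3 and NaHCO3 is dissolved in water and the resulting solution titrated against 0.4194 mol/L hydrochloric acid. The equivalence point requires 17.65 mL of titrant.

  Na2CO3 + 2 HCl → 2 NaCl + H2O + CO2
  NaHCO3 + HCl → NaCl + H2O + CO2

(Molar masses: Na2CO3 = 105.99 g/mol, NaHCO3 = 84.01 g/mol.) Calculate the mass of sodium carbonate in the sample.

n(HCl) = 0.01765 × 0.4194 = 7.402 × 10^-3 mol
Let x = n(Na2CO3), y = n(NaHCO3).
Titrant: 2x + 1y = 7.402 × 10^-3;  mass: 105.99x + 84.01y = 0.5276
Solving, x = 1.520 × 10^-3 mol, y = 4.363 × 10^-3 mol
mass of Na2CO3 = 1.520 × 10^-3 × 105.99 = 0.1611 g

0.1611 g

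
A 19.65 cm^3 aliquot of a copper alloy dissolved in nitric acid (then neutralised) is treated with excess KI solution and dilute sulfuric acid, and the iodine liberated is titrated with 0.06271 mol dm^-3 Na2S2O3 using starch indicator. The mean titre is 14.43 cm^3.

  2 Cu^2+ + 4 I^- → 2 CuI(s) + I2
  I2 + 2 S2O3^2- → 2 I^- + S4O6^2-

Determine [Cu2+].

0.04605 mol/L

n(S2O3^2-) = 0.01443 × 0.06271 = 9.049 × 10^-4 mol
n(I2) = n(S2O3^2-)/2 = 4.525 × 10^-4 mol
From the 2:1 ratio, n(Cu2+) in the aliquot = 2/1 × 4.525 × 10^-4 = 9.049 × 10^-4 mol
[Cu2+] = 9.049 × 10^-4 / 0.01965 = 0.04605 mol/L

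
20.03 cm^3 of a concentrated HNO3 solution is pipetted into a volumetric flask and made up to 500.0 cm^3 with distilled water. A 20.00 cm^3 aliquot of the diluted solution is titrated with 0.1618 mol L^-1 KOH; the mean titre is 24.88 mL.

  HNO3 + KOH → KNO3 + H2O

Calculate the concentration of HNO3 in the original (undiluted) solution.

5.024 mol/L

n(KOH) = 0.02488 × 0.1618 = 4.026 × 10^-3 mol
n(HNO3) in the aliquot = 4.026 × 10^-3 mol (1:1 ratio)
[HNO3]_dilute = 4.026 × 10^-3 / 0.02000 = 0.2013 mol/L
Dilution factor = 500.0 / 20.03 = 24.96
[HNO3]_stock = 0.2013 × 24.96 = 5.024 mol/L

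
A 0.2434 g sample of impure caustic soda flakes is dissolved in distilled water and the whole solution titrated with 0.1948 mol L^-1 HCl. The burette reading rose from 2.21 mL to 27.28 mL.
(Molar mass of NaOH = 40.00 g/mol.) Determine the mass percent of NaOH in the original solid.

NaOH + HCl → NaCl + H2O
n(HCl) = 0.02507 L × 0.1948 mol/L = 4.884 × 10^-3 mol
n(NaOH) = 4.884 × 10^-3 mol (1:1 ratio)
mass of NaOH = 4.884 × 10^-3 × 40.00 g/mol = 0.1953 g
% NaOH = 0.1953 / 0.2434 × 100 = 80.26 %

80.26 %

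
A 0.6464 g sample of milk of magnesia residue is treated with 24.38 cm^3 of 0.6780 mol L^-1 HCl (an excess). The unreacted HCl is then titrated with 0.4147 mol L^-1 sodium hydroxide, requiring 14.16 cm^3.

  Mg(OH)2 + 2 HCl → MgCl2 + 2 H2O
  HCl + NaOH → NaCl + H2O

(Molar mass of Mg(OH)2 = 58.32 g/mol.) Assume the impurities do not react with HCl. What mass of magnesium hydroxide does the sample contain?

n(HCl) added = 0.02438 × 0.6780 = 0.01653 mol
n(NaOH) used in back-titration = 0.01416 × 0.4147 = 5.872 × 10^-3 mol
n(HCl) left over = 5.872 × 10^-3 mol (1:1 ratio)
n(HCl) consumed by analyte = 0.01653 − 5.872 × 10^-3 = 0.01066 mol
From the 1:2 ratio, n(Mg(OH)2) = 1/2 × 0.01066 = 5.329 × 10^-3 mol
mass of Mg(OH)2 = 5.329 × 10^-3 × 58.32 = 0.3108 g

0.3108 g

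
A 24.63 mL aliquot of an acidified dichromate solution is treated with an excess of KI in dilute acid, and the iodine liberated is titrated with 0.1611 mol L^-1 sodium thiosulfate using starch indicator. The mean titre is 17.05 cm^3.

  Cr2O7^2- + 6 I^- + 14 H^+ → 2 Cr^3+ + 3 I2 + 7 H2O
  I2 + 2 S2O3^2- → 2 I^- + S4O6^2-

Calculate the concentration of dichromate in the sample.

n(S2O3^2-) = 0.01705 × 0.1611 = 2.747 × 10^-3 mol
n(I2) = n(S2O3^2-)/2 = 1.373 × 10^-3 mol
From the 1:3 ratio, n(Cr2O7^2-) in the aliquot = 1/3 × 1.373 × 10^-3 = 4.578 × 10^-4 mol
[Cr2O7^2-] = 4.578 × 10^-4 / 0.02463 = 0.01859 mol/L

0.01859 mol/L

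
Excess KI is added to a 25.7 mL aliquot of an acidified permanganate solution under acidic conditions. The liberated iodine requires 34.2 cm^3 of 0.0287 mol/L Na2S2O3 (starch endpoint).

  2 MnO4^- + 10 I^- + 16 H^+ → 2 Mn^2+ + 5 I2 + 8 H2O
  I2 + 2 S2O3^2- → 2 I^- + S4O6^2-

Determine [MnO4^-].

n(S2O3^2-) = 0.0342 × 0.0287 = 9.82 × 10^-4 mol
n(I2) = n(S2O3^2-)/2 = 4.91 × 10^-4 mol
From the 2:5 ratio, n(MnO4^-) in the aliquot = 2/5 × 4.91 × 10^-4 = 1.96 × 10^-4 mol
[MnO4^-] = 1.96 × 10^-4 / 0.0257 = 0.00764 mol/L

0.00764 mol/L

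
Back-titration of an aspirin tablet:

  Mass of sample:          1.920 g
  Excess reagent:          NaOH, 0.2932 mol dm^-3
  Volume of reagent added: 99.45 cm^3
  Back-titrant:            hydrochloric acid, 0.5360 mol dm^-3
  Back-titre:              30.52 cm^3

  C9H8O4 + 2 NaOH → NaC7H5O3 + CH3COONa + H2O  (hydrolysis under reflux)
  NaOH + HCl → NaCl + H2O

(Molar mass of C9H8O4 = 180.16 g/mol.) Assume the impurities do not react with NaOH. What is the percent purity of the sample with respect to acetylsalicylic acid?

n(NaOH) added = 0.09945 × 0.2932 = 0.02916 mol
n(HCl) used in back-titration = 0.03052 × 0.5360 = 0.01636 mol
n(NaOH) left over = 0.01636 mol (1:1 ratio)
n(NaOH) consumed by analyte = 0.02916 − 0.01636 = 0.01280 mol
From the 1:2 ratio, n(C9H8O4) = 1/2 × 0.01280 = 6.400 × 10^-3 mol
mass of C9H8O4 = 6.400 × 10^-3 × 180.16 = 1.153 g
% C9H8O4 = 1.153 / 1.920 × 100 = 60.05 %

60.05 %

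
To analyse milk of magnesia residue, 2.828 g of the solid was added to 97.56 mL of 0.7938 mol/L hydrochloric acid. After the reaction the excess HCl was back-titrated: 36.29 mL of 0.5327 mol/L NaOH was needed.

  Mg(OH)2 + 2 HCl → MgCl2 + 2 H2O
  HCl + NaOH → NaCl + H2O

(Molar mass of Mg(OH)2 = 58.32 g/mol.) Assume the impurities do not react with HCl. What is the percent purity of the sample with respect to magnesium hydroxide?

n(HCl) added = 0.09756 × 0.7938 = 0.07744 mol
n(NaOH) used in back-titration = 0.03629 × 0.5327 = 0.01933 mol
n(HCl) left over = 0.01933 mol (1:1 ratio)
n(HCl) consumed by analyte = 0.07744 − 0.01933 = 0.05811 mol
From the 1:2 ratio, n(Mg(OH)2) = 1/2 × 0.05811 = 0.02906 mol
mass of Mg(OH)2 = 0.02906 × 58.32 = 1.695 g
% Mg(OH)2 = 1.695 / 2.828 × 100 = 59.92 %

59.92 %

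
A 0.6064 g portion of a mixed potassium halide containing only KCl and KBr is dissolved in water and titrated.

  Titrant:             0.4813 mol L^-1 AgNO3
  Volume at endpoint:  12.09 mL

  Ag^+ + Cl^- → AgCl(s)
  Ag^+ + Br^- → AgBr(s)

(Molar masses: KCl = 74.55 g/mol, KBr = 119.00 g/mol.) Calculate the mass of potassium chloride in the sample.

0.1443 g

n(AgNO3) = 0.01209 × 0.4813 = 5.819 × 10^-3 mol
Let x = n(KCl), y = n(KBr).
Titrant: 1x + 1y = 5.819 × 10^-3;  mass: 74.55x + 119.00y = 0.6064
Solving, x = 1.936 × 10^-3 mol, y = 3.883 × 10^-3 mol
mass of KCl = 1.936 × 10^-3 × 74.55 = 0.1443 g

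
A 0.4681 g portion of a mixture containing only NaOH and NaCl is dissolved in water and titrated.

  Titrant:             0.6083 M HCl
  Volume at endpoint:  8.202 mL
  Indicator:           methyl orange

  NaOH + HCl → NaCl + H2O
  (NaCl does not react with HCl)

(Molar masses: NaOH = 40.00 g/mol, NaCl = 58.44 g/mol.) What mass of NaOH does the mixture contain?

0.1996 g

n(HCl) = 0.008202 × 0.6083 = 4.989 × 10^-3 mol
Let x = n(NaOH), y = n(NaCl).
Titrant: 1x = 4.989 × 10^-3;  mass: 40.00x + 58.44y = 0.4681
Solving, x = 4.989 × 10^-3 mol, y = 4.595 × 10^-3 mol
mass of NaOH = 4.989 × 10^-3 × 40.00 = 0.1996 g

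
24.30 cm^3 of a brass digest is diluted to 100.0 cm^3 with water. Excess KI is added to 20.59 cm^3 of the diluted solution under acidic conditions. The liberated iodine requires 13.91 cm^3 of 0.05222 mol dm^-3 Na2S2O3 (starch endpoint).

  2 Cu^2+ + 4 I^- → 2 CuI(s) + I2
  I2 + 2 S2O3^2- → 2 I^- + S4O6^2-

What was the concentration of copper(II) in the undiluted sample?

n(S2O3^2-) = 0.01391 × 0.05222 = 7.264 × 10^-4 mol
n(I2) = n(S2O3^2-)/2 = 3.632 × 10^-4 mol
From the 2:1 ratio, n(Cu2+) in the aliquot = 2/1 × 3.632 × 10^-4 = 7.264 × 10^-4 mol
[Cu2+]_dilute = 7.264 × 10^-4 / 0.02059 = 0.03528 mol/L
[Cu2+]_original = 0.03528 × 100.0/24.30 = 0.1452 mol/L

0.1452 mol/L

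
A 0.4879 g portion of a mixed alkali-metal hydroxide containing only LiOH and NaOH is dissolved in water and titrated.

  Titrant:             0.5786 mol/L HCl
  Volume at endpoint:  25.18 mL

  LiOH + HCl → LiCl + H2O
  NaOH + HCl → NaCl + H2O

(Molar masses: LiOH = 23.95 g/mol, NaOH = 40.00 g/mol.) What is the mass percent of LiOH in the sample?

29.01 %

n(HCl) = 0.02518 × 0.5786 = 0.01457 mol
Let x = n(LiOH), y = n(NaOH).
Titrant: 1x + 1y = 0.01457;  mass: 23.95x + 40.00y = 0.4879
Solving, x = 5.911 × 10^-3 mol, y = 8.658 × 10^-3 mol
mass of LiOH = 5.911 × 10^-3 × 23.95 = 0.1416 g
% LiOH = 0.1416 / 0.4879 × 100 = 29.01 %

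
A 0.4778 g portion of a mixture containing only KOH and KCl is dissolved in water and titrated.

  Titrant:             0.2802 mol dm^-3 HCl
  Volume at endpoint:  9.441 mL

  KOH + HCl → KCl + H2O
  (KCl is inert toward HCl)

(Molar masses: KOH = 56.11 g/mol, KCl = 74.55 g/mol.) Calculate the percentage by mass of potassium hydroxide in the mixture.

n(HCl) = 0.009441 × 0.2802 = 2.645 × 10^-3 mol
Let x = n(KOH), y = n(KCl).
Titrant: 1x = 2.645 × 10^-3;  mass: 56.11x + 74.55y = 0.4778
Solving, x = 2.645 × 10^-3 mol, y = 4.418 × 10^-3 mol
mass of KOH = 2.645 × 10^-3 × 56.11 = 0.1484 g
% KOH = 0.1484 / 0.4778 × 100 = 31.07 %

31.07 %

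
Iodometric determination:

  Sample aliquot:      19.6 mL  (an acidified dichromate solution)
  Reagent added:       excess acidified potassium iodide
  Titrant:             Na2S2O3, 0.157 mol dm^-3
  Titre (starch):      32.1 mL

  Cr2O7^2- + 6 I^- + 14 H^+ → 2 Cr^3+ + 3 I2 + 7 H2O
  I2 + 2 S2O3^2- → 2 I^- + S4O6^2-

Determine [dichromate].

0.0429 mol/L

n(S2O3^2-) = 0.0321 × 0.157 = 5.04 × 10^-3 mol
n(I2) = n(S2O3^2-)/2 = 2.52 × 10^-3 mol
From the 1:3 ratio, n(Cr2O7^2-) in the aliquot = 1/3 × 2.52 × 10^-3 = 8.40 × 10^-4 mol
[Cr2O7^2-] = 8.40 × 10^-4 / 0.0196 = 0.0429 mol/L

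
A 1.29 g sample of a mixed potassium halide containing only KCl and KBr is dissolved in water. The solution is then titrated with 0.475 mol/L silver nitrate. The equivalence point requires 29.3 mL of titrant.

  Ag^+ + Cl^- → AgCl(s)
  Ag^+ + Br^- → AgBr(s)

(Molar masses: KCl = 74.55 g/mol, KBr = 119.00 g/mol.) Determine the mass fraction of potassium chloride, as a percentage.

47.6 %

n(AgNO3) = 0.0293 × 0.475 = 0.0139 mol
Let x = n(KCl), y = n(KBr).
Titrant: 1x + 1y = 0.0139;  mass: 74.55x + 119.00y = 1.29
Solving, x = 8.24 × 10^-3 mol, y = 5.68 × 10^-3 mol
mass of KCl = 8.24 × 10^-3 × 74.55 = 0.614 g
% KCl = 0.614 / 1.29 × 100 = 47.6 %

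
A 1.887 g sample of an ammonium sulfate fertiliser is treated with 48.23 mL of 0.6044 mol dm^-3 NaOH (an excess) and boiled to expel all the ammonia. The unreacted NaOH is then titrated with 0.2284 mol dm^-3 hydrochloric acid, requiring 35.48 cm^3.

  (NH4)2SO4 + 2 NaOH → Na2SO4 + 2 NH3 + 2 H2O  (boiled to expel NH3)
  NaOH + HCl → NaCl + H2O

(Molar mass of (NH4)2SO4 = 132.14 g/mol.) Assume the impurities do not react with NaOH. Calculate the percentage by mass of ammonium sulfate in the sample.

73.69 %

n(NaOH) added = 0.04823 × 0.6044 = 0.02915 mol
n(HCl) used in back-titration = 0.03548 × 0.2284 = 8.104 × 10^-3 mol
n(NaOH) left over = 8.104 × 10^-3 mol (1:1 ratio)
n(NaOH) consumed by analyte = 0.02915 − 8.104 × 10^-3 = 0.02105 mol
From the 1:2 ratio, n((NH4)2SO4) = 1/2 × 0.02105 = 0.01052 mol
mass of (NH4)2SO4 = 0.01052 × 132.14 = 1.391 g
% (NH4)2SO4 = 1.391 / 1.887 × 100 = 73.69 %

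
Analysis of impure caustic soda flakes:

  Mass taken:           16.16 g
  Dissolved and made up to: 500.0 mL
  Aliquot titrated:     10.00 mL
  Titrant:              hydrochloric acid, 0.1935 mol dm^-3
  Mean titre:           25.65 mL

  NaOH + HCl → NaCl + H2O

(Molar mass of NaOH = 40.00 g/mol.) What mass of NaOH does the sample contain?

n(HCl) per titration = 0.02565 × 0.1935 = 4.963 × 10^-3 mol
n(NaOH) in each aliquot = 4.963 × 10^-3 mol (1:1 ratio)
n(NaOH) in the whole flask = 4.963 × 10^-3 × 500.0/10.00 = 0.2482 mol
mass of NaOH = 0.2482 × 40.00 = 9.927 g

9.927 g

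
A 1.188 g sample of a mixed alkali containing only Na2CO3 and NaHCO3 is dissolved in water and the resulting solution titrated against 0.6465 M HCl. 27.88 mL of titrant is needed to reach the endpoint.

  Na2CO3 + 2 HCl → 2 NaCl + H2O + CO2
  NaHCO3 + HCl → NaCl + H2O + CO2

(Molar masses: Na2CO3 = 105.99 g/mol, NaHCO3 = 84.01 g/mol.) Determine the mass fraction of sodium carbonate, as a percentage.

46.92 %

n(HCl) = 0.02788 × 0.6465 = 0.01802 mol
Let x = n(Na2CO3), y = n(NaHCO3).
Titrant: 2x + 1y = 0.01802;  mass: 105.99x + 84.01y = 1.188
Solving, x = 5.259 × 10^-3 mol, y = 7.506 × 10^-3 mol
mass of Na2CO3 = 5.259 × 10^-3 × 105.99 = 0.5574 g
% Na2CO3 = 0.5574 / 1.188 × 100 = 46.92 %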